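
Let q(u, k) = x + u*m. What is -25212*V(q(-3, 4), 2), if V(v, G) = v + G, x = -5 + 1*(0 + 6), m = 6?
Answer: 378180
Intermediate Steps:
x = 1 (x = -5 + 1*6 = -5 + 6 = 1)
q(u, k) = 1 + 6*u (q(u, k) = 1 + u*6 = 1 + 6*u)
V(v, G) = G + v
-25212*V(q(-3, 4), 2) = -25212*(2 + (1 + 6*(-3))) = -25212*(2 + (1 - 18)) = -25212*(2 - 17) = -25212*(-15) = 378180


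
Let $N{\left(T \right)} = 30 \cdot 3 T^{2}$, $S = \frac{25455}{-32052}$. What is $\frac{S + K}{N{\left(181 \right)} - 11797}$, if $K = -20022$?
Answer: $- \frac{213923533}{31375628012} \approx -0.0068181$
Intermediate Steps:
$S = - \frac{8485}{10684}$ ($S = 25455 \left(- \frac{1}{32052}\right) = - \frac{8485}{10684} \approx -0.79418$)
$N{\left(T \right)} = 90 T^{2}$
$\frac{S + K}{N{\left(181 \right)} - 11797} = \frac{- \frac{8485}{10684} - 20022}{90 \cdot 181^{2} - 11797} = - \frac{213923533}{10684 \left(90 \cdot 32761 - 11797\right)} = - \frac{213923533}{10684 \left(2948490 - 11797\right)} = - \frac{213923533}{10684 \cdot 2936693} = \left(- \frac{213923533}{10684}\right) \frac{1}{2936693} = - \frac{213923533}{31375628012}$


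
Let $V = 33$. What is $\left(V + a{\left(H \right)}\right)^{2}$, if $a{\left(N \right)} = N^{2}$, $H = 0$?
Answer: $1089$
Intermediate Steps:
$\left(V + a{\left(H \right)}\right)^{2} = \left(33 + 0^{2}\right)^{2} = \left(33 + 0\right)^{2} = 33^{2} = 1089$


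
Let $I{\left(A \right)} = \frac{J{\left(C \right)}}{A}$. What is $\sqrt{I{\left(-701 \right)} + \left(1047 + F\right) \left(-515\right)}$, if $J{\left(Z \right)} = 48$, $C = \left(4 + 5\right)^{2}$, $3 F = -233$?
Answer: $\frac{2 i \sqrt{551949049923}}{2103} \approx 706.55 i$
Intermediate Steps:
$F = - \frac{233}{3}$ ($F = \frac{1}{3} \left(-233\right) = - \frac{233}{3} \approx -77.667$)
$C = 81$ ($C = 9^{2} = 81$)
$I{\left(A \right)} = \frac{48}{A}$
$\sqrt{I{\left(-701 \right)} + \left(1047 + F\right) \left(-515\right)} = \sqrt{\frac{48}{-701} + \left(1047 - \frac{233}{3}\right) \left(-515\right)} = \sqrt{48 \left(- \frac{1}{701}\right) + \frac{2908}{3} \left(-515\right)} = \sqrt{- \frac{48}{701} - \frac{1497620}{3}} = \sqrt{- \frac{1049831764}{2103}} = \frac{2 i \sqrt{551949049923}}{2103}$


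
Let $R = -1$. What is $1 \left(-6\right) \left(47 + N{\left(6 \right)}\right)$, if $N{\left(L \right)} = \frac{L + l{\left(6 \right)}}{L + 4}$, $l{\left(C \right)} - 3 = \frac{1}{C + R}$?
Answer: $- \frac{7188}{25} \approx -287.52$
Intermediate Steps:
$l{\left(C \right)} = 3 + \frac{1}{-1 + C}$ ($l{\left(C \right)} = 3 + \frac{1}{C - 1} = 3 + \frac{1}{-1 + C}$)
$N{\left(L \right)} = \frac{\frac{16}{5} + L}{4 + L}$ ($N{\left(L \right)} = \frac{L + \frac{-2 + 3 \cdot 6}{-1 + 6}}{L + 4} = \frac{L + \frac{-2 + 18}{5}}{4 + L} = \frac{L + \frac{1}{5} \cdot 16}{4 + L} = \frac{L + \frac{16}{5}}{4 + L} = \frac{\frac{16}{5} + L}{4 + L}$)
$1 \left(-6\right) \left(47 + N{\left(6 \right)}\right) = 1 \left(-6\right) \left(47 + \frac{\frac{16}{5} + 6}{4 + 6}\right) = - 6 \left(47 + \frac{1}{10} \cdot \frac{46}{5}\right) = - 6 \left(47 + \frac{23}{25}\right) = \left(-6\right) \frac{1198}{25} = - \frac{7188}{25}$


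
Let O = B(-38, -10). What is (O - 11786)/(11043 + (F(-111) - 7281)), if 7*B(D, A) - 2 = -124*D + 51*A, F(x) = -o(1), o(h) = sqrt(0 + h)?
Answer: -78298/26327 ≈ -2.9741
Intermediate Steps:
o(h) = sqrt(h)
F(x) = -1 (F(x) = -sqrt(1) = -1*1 = -1)
B(D, A) = 2/7 - 124*D/7 + 51*A/7 (B(D, A) = 2/7 + (-124*D + 51*A)/7 = 2/7 + (-124*D/7 + 51*A/7) = 2/7 - 124*D/7 + 51*A/7)
O = 4204/7 (O = 2/7 - 124/7*(-38) + (51/7)*(-10) = 2/7 + 4712/7 - 510/7 = 4204/7 ≈ 600.57)
(O - 11786)/(11043 + (F(-111) - 7281)) = (4204/7 - 11786)/(11043 + (-1 - 7281)) = -78298/(7*(11043 - 7282)) = -78298/7/3761 = -78298/7*1/3761 = -78298/26327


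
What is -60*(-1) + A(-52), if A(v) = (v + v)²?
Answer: 10876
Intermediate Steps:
A(v) = 4*v² (A(v) = (2*v)² = 4*v²)
-60*(-1) + A(-52) = -60*(-1) + 4*(-52)² = 60 + 4*2704 = 60 + 10816 = 10876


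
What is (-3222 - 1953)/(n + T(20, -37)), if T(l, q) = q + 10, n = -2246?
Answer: 5175/2273 ≈ 2.2767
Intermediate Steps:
T(l, q) = 10 + q
(-3222 - 1953)/(n + T(20, -37)) = (-3222 - 1953)/(-2246 + (10 - 37)) = -5175/(-2246 - 27) = -5175/(-2273) = -5175*(-1/2273) = 5175/2273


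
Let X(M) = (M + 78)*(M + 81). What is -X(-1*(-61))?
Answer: -19738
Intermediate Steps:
X(M) = (78 + M)*(81 + M)
-X(-1*(-61)) = -(6318 + (-1*(-61))**2 + 159*(-1*(-61))) = -(6318 + 61**2 + 159*61) = -(6318 + 3721 + 9699) = -1*19738 = -19738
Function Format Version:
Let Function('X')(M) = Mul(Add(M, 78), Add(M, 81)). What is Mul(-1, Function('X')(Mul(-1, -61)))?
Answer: -19738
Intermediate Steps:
Function('X')(M) = Mul(Add(78, M), Add(81, M))
Mul(-1, Function('X')(Mul(-1, -61))) = Mul(-1, Add(6318, Pow(Mul(-1, -61), 2), Mul(159, Mul(-1, -61)))) = Mul(-1, Add(6318, Pow(61, 2), Mul(159, 61))) = Mul(-1, Add(6318, 3721, 9699)) = Mul(-1, 19738) = -19738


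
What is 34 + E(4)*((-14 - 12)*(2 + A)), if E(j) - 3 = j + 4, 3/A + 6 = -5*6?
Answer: -3085/6 ≈ -514.17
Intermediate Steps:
A = -1/12 (A = 3/(-6 - 5*6) = 3/(-6 - 30) = 3/(-36) = 3*(-1/36) = -1/12 ≈ -0.083333)
E(j) = 7 + j (E(j) = 3 + (j + 4) = 3 + (4 + j) = 7 + j)
34 + E(4)*((-14 - 12)*(2 + A)) = 34 + (7 + 4)*((-14 - 12)*(2 - 1/12)) = 34 + 11*(-26*23/12) = 34 + 11*(-299/6) = 34 - 3289/6 = -3085/6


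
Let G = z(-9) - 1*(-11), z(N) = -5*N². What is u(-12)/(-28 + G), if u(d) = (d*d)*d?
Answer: 864/211 ≈ 4.0948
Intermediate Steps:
u(d) = d³ (u(d) = d²*d = d³)
G = -394 (G = -5*(-9)² - 1*(-11) = -5*81 + 11 = -405 + 11 = -394)
u(-12)/(-28 + G) = (-12)³/(-28 - 394) = -1728/(-422) = -1/422*(-1728) = 864/211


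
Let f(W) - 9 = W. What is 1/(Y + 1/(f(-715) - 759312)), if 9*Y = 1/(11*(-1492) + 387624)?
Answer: -1269575108172/1290445 ≈ -9.8383e+5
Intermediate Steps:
f(W) = 9 + W
Y = 1/3340908 (Y = 1/(9*(11*(-1492) + 387624)) = 1/(9*(-16412 + 387624)) = (⅑)/371212 = (⅑)*(1/371212) = 1/3340908 ≈ 2.9932e-7)
1/(Y + 1/(f(-715) - 759312)) = 1/(1/3340908 + 1/((9 - 715) - 759312)) = 1/(1/3340908 + 1/(-706 - 759312)) = 1/(1/3340908 + 1/(-760018)) = 1/(1/3340908 - 1/760018) = 1/(-1290445/1269575108172) = -1269575108172/1290445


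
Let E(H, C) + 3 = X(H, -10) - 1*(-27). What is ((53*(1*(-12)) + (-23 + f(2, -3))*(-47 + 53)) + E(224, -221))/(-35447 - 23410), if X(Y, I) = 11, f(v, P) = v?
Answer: 727/58857 ≈ 0.012352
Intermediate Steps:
E(H, C) = 35 (E(H, C) = -3 + (11 - 1*(-27)) = -3 + (11 + 27) = -3 + 38 = 35)
((53*(1*(-12)) + (-23 + f(2, -3))*(-47 + 53)) + E(224, -221))/(-35447 - 23410) = ((53*(1*(-12)) + (-23 + 2)*(-47 + 53)) + 35)/(-35447 - 23410) = ((53*(-12) - 21*6) + 35)/(-58857) = ((-636 - 126) + 35)*(-1/58857) = (-762 + 35)*(-1/58857) = -727*(-1/58857) = 727/58857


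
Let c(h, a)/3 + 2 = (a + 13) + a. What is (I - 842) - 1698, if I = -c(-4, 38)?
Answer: -2801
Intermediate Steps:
c(h, a) = 33 + 6*a (c(h, a) = -6 + 3*((a + 13) + a) = -6 + 3*((13 + a) + a) = -6 + 3*(13 + 2*a) = -6 + (39 + 6*a) = 33 + 6*a)
I = -261 (I = -(33 + 6*38) = -(33 + 228) = -1*261 = -261)
(I - 842) - 1698 = (-261 - 842) - 1698 = -1103 - 1698 = -2801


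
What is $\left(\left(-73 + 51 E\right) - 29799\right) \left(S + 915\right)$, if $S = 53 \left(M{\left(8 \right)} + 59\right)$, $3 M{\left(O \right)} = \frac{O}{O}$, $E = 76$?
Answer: $- \frac{316605284}{3} \approx -1.0554 \cdot 10^{8}$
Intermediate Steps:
$M{\left(O \right)} = \frac{1}{3}$ ($M{\left(O \right)} = \frac{O \frac{1}{O}}{3} = \frac{1}{3} \cdot 1 = \frac{1}{3}$)
$S = \frac{9434}{3}$ ($S = 53 \left(\frac{1}{3} + 59\right) = 53 \cdot \frac{178}{3} = \frac{9434}{3} \approx 3144.7$)
$\left(\left(-73 + 51 E\right) - 29799\right) \left(S + 915\right) = \left(\left(-73 + 51 \cdot 76\right) - 29799\right) \left(\frac{9434}{3} + 915\right) = \left(\left(-73 + 3876\right) - 29799\right) \frac{12179}{3} = \left(3803 - 29799\right) \frac{12179}{3} = \left(-25996\right) \frac{12179}{3} = - \frac{316605284}{3}$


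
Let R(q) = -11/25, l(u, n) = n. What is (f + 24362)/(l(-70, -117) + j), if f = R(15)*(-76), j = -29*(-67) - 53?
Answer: 609886/44325 ≈ 13.759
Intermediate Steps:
R(q) = -11/25 (R(q) = -11*1/25 = -11/25)
j = 1890 (j = 1943 - 53 = 1890)
f = 836/25 (f = -11/25*(-76) = 836/25 ≈ 33.440)
(f + 24362)/(l(-70, -117) + j) = (836/25 + 24362)/(-117 + 1890) = (609886/25)/1773 = (609886/25)*(1/1773) = 609886/44325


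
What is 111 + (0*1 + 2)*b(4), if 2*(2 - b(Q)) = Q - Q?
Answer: 115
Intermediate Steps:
b(Q) = 2 (b(Q) = 2 - (Q - Q)/2 = 2 - ½*0 = 2 + 0 = 2)
111 + (0*1 + 2)*b(4) = 111 + (0*1 + 2)*2 = 111 + (0 + 2)*2 = 111 + 2*2 = 111 + 4 = 115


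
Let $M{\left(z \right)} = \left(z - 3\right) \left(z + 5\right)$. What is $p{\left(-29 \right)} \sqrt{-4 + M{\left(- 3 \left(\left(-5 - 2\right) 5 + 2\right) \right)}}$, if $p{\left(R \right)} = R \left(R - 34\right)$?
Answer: $3654 \sqrt{2495} \approx 1.8252 \cdot 10^{5}$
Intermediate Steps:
$M{\left(z \right)} = \left(-3 + z\right) \left(5 + z\right)$
$p{\left(R \right)} = R \left(-34 + R\right)$
$p{\left(-29 \right)} \sqrt{-4 + M{\left(- 3 \left(\left(-5 - 2\right) 5 + 2\right) \right)}} = - 29 \left(-34 - 29\right) \sqrt{-4 + \left(-15 + \left(- 3 \left(\left(-5 - 2\right) 5 + 2\right)\right)^{2} + 2 \left(- 3 \left(\left(-5 - 2\right) 5 + 2\right)\right)\right)} = \left(-29\right) \left(-63\right) \sqrt{-4 + \left(-15 + \left(- 3 \left(\left(-7\right) 5 + 2\right)\right)^{2} + 2 \left(- 3 \left(\left(-7\right) 5 + 2\right)\right)\right)} = 1827 \sqrt{-4 + \left(-15 + \left(- 3 \left(-35 + 2\right)\right)^{2} + 2 \left(- 3 \left(-35 + 2\right)\right)\right)} = 1827 \sqrt{-4 + \left(-15 + \left(\left(-3\right) \left(-33\right)\right)^{2} + 2 \left(\left(-3\right) \left(-33\right)\right)\right)} = 1827 \sqrt{-4 + \left(-15 + 99^{2} + 2 \cdot 99\right)} = 1827 \sqrt{-4 + \left(-15 + 9801 + 198\right)} = 1827 \sqrt{-4 + 9984} = 1827 \sqrt{9980} = 1827 \cdot 2 \sqrt{2495} = 3654 \sqrt{2495}$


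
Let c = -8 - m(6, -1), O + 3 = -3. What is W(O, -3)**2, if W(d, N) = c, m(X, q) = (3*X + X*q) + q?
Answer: 361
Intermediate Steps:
O = -6 (O = -3 - 3 = -6)
m(X, q) = q + 3*X + X*q
c = -19 (c = -8 - (-1 + 3*6 + 6*(-1)) = -8 - (-1 + 18 - 6) = -8 - 1*11 = -8 - 11 = -19)
W(d, N) = -19
W(O, -3)**2 = (-19)**2 = 361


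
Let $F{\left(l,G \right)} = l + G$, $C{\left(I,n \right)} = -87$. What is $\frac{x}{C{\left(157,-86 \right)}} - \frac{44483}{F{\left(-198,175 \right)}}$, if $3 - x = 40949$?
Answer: $\frac{4811779}{2001} \approx 2404.7$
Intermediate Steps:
$x = -40946$ ($x = 3 - 40949 = -40946$)
$F{\left(l,G \right)} = G + l$
$\frac{x}{C{\left(157,-86 \right)}} - \frac{44483}{F{\left(-198,175 \right)}} = - \frac{40946}{-87} - \frac{44483}{175 - 198} = \left(-40946\right) \left(- \frac{1}{87}\right) - \frac{44483}{-23} = \frac{40946}{87} - - \frac{44483}{23} = \frac{40946}{87} + \frac{44483}{23} = \frac{4811779}{2001}$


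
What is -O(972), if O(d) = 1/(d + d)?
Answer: -1/1944 ≈ -0.00051440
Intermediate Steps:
O(d) = 1/(2*d)
-O(972) = -1/(2*972) = -1*1/1944 = -1/1944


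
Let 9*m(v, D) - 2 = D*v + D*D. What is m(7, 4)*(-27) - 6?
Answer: -144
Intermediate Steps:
m(v, D) = 2/9 + D²/9 + D*v/9 (m(v, D) = 2/9 + (D*v + D*D)/9 = 2/9 + (D*v + D²)/9 = 2/9 + (D² + D*v)/9 = 2/9 + (D²/9 + D*v/9) = 2/9 + D²/9 + D*v/9)
m(7, 4)*(-27) - 6 = (2/9 + (⅑)*4² + (⅑)*4*7)*(-27) - 6 = (2/9 + (⅑)*16 + 28/9)*(-27) - 6 = (2/9 + 16/9 + 28/9)*(-27) - 6 = (46/9)*(-27) - 6 = -138 - 6 = -144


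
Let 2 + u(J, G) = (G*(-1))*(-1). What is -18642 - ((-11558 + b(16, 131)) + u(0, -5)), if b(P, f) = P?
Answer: -7093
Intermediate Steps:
u(J, G) = -2 + G (u(J, G) = -2 + (G*(-1))*(-1) = -2 - G*(-1) = -2 + G)
-18642 - ((-11558 + b(16, 131)) + u(0, -5)) = -18642 - ((-11558 + 16) + (-2 - 5)) = -18642 - (-11542 - 7) = -18642 - 1*(-11549) = -18642 + 11549 = -7093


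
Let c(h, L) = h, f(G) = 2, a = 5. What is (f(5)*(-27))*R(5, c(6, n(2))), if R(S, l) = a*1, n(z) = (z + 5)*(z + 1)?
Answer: -270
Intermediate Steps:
n(z) = (1 + z)*(5 + z) (n(z) = (5 + z)*(1 + z) = (1 + z)*(5 + z))
R(S, l) = 5 (R(S, l) = 5*1 = 5)
(f(5)*(-27))*R(5, c(6, n(2))) = (2*(-27))*5 = -54*5 = -270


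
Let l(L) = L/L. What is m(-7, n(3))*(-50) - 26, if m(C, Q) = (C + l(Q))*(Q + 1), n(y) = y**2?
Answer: 2974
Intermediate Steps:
l(L) = 1
m(C, Q) = (1 + C)*(1 + Q) (m(C, Q) = (C + 1)*(Q + 1) = (1 + C)*(1 + Q))
m(-7, n(3))*(-50) - 26 = (1 - 7 + 3**2 - 7*3**2)*(-50) - 26 = (1 - 7 + 9 - 7*9)*(-50) - 26 = (1 - 7 + 9 - 63)*(-50) - 26 = -60*(-50) - 26 = 3000 - 26 = 2974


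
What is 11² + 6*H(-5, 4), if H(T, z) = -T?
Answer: 151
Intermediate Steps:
11² + 6*H(-5, 4) = 11² + 6*(-1*(-5)) = 121 + 6*5 = 121 + 30 = 151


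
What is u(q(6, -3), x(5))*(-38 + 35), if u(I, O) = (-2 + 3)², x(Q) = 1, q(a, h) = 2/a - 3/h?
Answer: -3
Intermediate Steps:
q(a, h) = -3/h + 2/a
u(I, O) = 1 (u(I, O) = 1² = 1)
u(q(6, -3), x(5))*(-38 + 35) = 1*(-38 + 35) = 1*(-3) = -3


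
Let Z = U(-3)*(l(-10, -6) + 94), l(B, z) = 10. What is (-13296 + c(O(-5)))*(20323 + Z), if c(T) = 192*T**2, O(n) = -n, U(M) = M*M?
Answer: -180616464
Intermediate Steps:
U(M) = M**2
Z = 936 (Z = (-3)**2*(10 + 94) = 9*104 = 936)
(-13296 + c(O(-5)))*(20323 + Z) = (-13296 + 192*(-1*(-5))**2)*(20323 + 936) = (-13296 + 192*5**2)*21259 = (-13296 + 192*25)*21259 = (-13296 + 4800)*21259 = -8496*21259 = -180616464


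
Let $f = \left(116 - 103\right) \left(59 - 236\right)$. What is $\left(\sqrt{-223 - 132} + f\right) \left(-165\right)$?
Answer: $379665 - 165 i \sqrt{355} \approx 3.7967 \cdot 10^{5} - 3108.8 i$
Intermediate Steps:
$f = -2301$ ($f = 13 \left(-177\right) = -2301$)
$\left(\sqrt{-223 - 132} + f\right) \left(-165\right) = \left(\sqrt{-223 - 132} - 2301\right) \left(-165\right) = \left(\sqrt{-355} - 2301\right) \left(-165\right) = \left(i \sqrt{355} - 2301\right) \left(-165\right) = \left(-2301 + i \sqrt{355}\right) \left(-165\right) = 379665 - 165 i \sqrt{355}$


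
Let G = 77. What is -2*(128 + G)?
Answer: -410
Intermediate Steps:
-2*(128 + G) = -2*(128 + 77) = -2*205 = -410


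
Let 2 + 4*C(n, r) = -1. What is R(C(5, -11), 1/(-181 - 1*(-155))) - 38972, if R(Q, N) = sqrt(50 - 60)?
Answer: -38972 + I*sqrt(10) ≈ -38972.0 + 3.1623*I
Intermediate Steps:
C(n, r) = -3/4 (C(n, r) = -1/2 + (1/4)*(-1) = -1/2 - 1/4 = -3/4)
R(Q, N) = I*sqrt(10) (R(Q, N) = sqrt(-10) = I*sqrt(10))
R(C(5, -11), 1/(-181 - 1*(-155))) - 38972 = I*sqrt(10) - 38972 = -38972 + I*sqrt(10)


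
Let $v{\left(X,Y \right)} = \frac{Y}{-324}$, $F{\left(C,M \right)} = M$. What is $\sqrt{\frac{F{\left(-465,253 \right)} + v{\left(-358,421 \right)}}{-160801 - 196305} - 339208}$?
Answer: $\frac{i \sqrt{14015396599324991918}}{6427908} \approx 582.42 i$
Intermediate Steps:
$v{\left(X,Y \right)} = - \frac{Y}{324}$ ($v{\left(X,Y \right)} = Y \left(- \frac{1}{324}\right) = - \frac{Y}{324}$)
$\sqrt{\frac{F{\left(-465,253 \right)} + v{\left(-358,421 \right)}}{-160801 - 196305} - 339208} = \sqrt{\frac{253 - \frac{421}{324}}{-160801 - 196305} - 339208} = \sqrt{\frac{253 - \frac{421}{324}}{-357106} - 339208} = \sqrt{\frac{81551}{324} \left(- \frac{1}{357106}\right) - 339208} = \sqrt{- \frac{81551}{115702344} - 339208} = \sqrt{- \frac{39247160785103}{115702344}} = \frac{i \sqrt{14015396599324991918}}{6427908}$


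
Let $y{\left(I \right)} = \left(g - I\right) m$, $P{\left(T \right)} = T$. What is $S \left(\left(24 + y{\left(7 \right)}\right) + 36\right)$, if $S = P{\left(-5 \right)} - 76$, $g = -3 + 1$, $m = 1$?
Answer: $-4131$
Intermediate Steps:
$g = -2$
$y{\left(I \right)} = -2 - I$ ($y{\left(I \right)} = \left(-2 - I\right) 1 = -2 - I$)
$S = -81$ ($S = -5 - 76 = -81$)
$S \left(\left(24 + y{\left(7 \right)}\right) + 36\right) = - 81 \left(\left(24 - 9\right) + 36\right) = - 81 \left(15 + 36\right) = \left(-81\right) 51 = -4131$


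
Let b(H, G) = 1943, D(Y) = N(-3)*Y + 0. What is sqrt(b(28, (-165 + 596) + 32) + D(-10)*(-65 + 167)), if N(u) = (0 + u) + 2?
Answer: sqrt(2963) ≈ 54.433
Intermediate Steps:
N(u) = 2 + u (N(u) = u + 2 = 2 + u)
D(Y) = -Y (D(Y) = (2 - 3)*Y + 0 = -Y + 0 = -Y)
sqrt(b(28, (-165 + 596) + 32) + D(-10)*(-65 + 167)) = sqrt(1943 + (-1*(-10))*(-65 + 167)) = sqrt(1943 + 10*102) = sqrt(1943 + 1020) = sqrt(2963)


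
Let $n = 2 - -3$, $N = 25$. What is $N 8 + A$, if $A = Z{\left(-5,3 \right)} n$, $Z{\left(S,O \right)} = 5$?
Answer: $225$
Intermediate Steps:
$n = 5$ ($n = 2 + 3 = 5$)
$A = 25$ ($A = 5 \cdot 5 = 25$)
$N 8 + A = 25 \cdot 8 + 25 = 200 + 25 = 225$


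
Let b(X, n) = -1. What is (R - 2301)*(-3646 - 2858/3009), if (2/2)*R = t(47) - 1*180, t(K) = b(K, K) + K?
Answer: 26720891320/3009 ≈ 8.8803e+6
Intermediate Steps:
t(K) = -1 + K
R = -134 (R = (-1 + 47) - 1*180 = 46 - 180 = -134)
(R - 2301)*(-3646 - 2858/3009) = (-134 - 2301)*(-3646 - 2858/3009) = -2435*(-3646 - 2858*1/3009) = -2435*(-3646 - 2858/3009) = -2435*(-10973672/3009) = 26720891320/3009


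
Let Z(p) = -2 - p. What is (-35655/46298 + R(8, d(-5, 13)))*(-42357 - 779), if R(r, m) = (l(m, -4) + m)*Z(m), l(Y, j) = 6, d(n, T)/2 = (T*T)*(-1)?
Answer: 111391605816768/23149 ≈ 4.8119e+9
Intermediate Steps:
d(n, T) = -2*T**2 (d(n, T) = 2*((T*T)*(-1)) = 2*(T**2*(-1)) = 2*(-T**2) = -2*T**2)
R(r, m) = (-2 - m)*(6 + m) (R(r, m) = (6 + m)*(-2 - m) = (-2 - m)*(6 + m))
(-35655/46298 + R(8, d(-5, 13)))*(-42357 - 779) = (-35655/46298 - (2 - 2*13**2)*(6 - 2*13**2))*(-42357 - 779) = (-35655*1/46298 - (2 - 2*169)*(6 - 2*169))*(-43136) = (-35655/46298 - (2 - 338)*(6 - 338))*(-43136) = (-35655/46298 - 1*(-336)*(-332))*(-43136) = (-35655/46298 - 111552)*(-43136) = -5164670151/46298*(-43136) = 111391605816768/23149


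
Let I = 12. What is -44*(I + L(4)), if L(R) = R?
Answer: -704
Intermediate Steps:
-44*(I + L(4)) = -44*(12 + 4) = -44*16 = -704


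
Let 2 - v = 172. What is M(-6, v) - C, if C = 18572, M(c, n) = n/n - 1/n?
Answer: -3157069/170 ≈ -18571.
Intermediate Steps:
v = -170 (v = 2 - 1*172 = 2 - 172 = -170)
M(c, n) = 1 - 1/n
M(-6, v) - C = (-1 - 170)/(-170) - 1*18572 = -1/170*(-171) - 18572 = 171/170 - 18572 = -3157069/170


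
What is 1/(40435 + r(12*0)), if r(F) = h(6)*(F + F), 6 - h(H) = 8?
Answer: 1/40435 ≈ 2.4731e-5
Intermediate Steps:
h(H) = -2 (h(H) = 6 - 1*8 = 6 - 8 = -2)
r(F) = -4*F (r(F) = -2*(F + F) = -4*F)
1/(40435 + r(12*0)) = 1/(40435 - 48*0) = 1/(40435 - 4*0) = 1/(40435 + 0) = 1/40435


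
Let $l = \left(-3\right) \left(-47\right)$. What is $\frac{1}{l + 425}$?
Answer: $\frac{1}{566} \approx 0.0017668$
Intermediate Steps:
$l = 141$
$\frac{1}{l + 425} = \frac{1}{141 + 425} = \frac{1}{566}$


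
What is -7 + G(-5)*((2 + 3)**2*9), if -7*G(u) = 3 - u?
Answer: -1849/7 ≈ -264.14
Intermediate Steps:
G(u) = -3/7 + u/7 (G(u) = -(3 - u)/7 = -3/7 + u/7)
-7 + G(-5)*((2 + 3)**2*9) = -7 + (-3/7 + (1/7)*(-5))*((2 + 3)**2*9) = -7 + (-3/7 - 5/7)*(5**2*9) = -7 - 200*9/7 = -7 - 8/7*225 = -7 - 1800/7 = -1849/7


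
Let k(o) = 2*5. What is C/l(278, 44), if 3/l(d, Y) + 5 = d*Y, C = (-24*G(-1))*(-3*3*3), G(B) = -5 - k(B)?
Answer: -39615480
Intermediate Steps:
k(o) = 10
G(B) = -15 (G(B) = -5 - 1*10 = -5 - 10 = -15)
C = -9720 (C = (-24*(-15))*(-3*3*3) = 360*(-9*3) = 360*(-27) = -9720)
l(d, Y) = 3/(-5 + Y*d) (l(d, Y) = 3/(-5 + d*Y) = 3/(-5 + Y*d))
C/l(278, 44) = -9720/(3/(-5 + 44*278)) = -9720/(3/(-5 + 12232)) = -9720/(3/12227) = -9720/(3*(1/12227)) = -9720/3/12227 = -9720*12227/3 = -39615480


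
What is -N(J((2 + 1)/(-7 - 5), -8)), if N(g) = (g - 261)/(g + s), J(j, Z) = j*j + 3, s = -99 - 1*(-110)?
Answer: 4127/225 ≈ 18.342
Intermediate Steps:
s = 11 (s = -99 + 110 = 11)
J(j, Z) = 3 + j**2 (J(j, Z) = j**2 + 3 = 3 + j**2)
N(g) = (-261 + g)/(11 + g) (N(g) = (g - 261)/(g + 11) = (-261 + g)/(11 + g))
-N(J((2 + 1)/(-7 - 5), -8)) = -(-261 + (3 + ((2 + 1)/(-7 - 5))**2))/(11 + (3 + ((2 + 1)/(-7 - 5))**2)) = -(-261 + (3 + (3/(-12))**2))/(11 + (3 + (3/(-12))**2)) = -(-261 + (3 + (3*(-1/12))**2))/(11 + (3 + (3*(-1/12))**2)) = -(-261 + (3 + (-1/4)**2))/(11 + (3 + (-1/4)**2)) = -(-261 + (3 + 1/16))/(11 + (3 + 1/16)) = -(-261 + 49/16)/(11 + 49/16) = -(-4127)/(225/16*16) = -16*(-4127)/(225*16) = -1*(-4127/225) = 4127/225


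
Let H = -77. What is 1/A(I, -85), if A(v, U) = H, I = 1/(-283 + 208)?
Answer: -1/77 ≈ -0.012987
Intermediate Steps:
I = -1/75 (I = 1/(-75) = -1/75 ≈ -0.013333)
A(v, U) = -77
1/A(I, -85) = 1/(-77) = -1/77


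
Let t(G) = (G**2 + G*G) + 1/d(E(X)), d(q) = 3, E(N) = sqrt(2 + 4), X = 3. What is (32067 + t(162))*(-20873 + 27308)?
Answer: 544113570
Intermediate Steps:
E(N) = sqrt(6)
t(G) = 1/3 + 2*G**2 (t(G) = (G**2 + G*G) + 1/3 = (G**2 + G**2) + 1/3 = 2*G**2 + 1/3 = 1/3 + 2*G**2)
(32067 + t(162))*(-20873 + 27308) = (32067 + (1/3 + 2*162**2))*(-20873 + 27308) = (32067 + (1/3 + 2*26244))*6435 = (32067 + (1/3 + 52488))*6435 = (32067 + 157465/3)*6435 = (253666/3)*6435 = 544113570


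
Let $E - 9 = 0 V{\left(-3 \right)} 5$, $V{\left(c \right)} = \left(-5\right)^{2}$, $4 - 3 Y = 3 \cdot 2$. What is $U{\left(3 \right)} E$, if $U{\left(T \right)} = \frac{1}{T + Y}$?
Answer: $\frac{27}{7} \approx 3.8571$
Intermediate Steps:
$Y = - \frac{2}{3}$ ($Y = \frac{4}{3} - \frac{3 \cdot 2}{3} = \frac{4}{3} - 2 = - \frac{2}{3} \approx -0.66667$)
$U{\left(T \right)} = \frac{1}{- \frac{2}{3} + T}$ ($U{\left(T \right)} = \frac{1}{T - \frac{2}{3}} = \frac{1}{- \frac{2}{3} + T}$)
$V{\left(c \right)} = 25$
$E = 9$ ($E = 9 + 0 \cdot 25 \cdot 5 = 9 + 0 \cdot 5 = 9 + 0 = 9$)
$U{\left(3 \right)} E = \frac{3}{-2 + 3 \cdot 3} \cdot 9 = \frac{3}{-2 + 9} \cdot 9 = \frac{3}{7} \cdot 9 = \frac{27}{7}$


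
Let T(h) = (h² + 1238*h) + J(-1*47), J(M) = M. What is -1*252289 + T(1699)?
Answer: 4737627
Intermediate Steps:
T(h) = -47 + h² + 1238*h (T(h) = (h² + 1238*h) - 1*47 = (h² + 1238*h) - 47 = -47 + h² + 1238*h)
-1*252289 + T(1699) = -1*252289 + (-47 + 1699² + 1238*1699) = -252289 + (-47 + 2886601 + 2103362) = -252289 + 4989916 = 4737627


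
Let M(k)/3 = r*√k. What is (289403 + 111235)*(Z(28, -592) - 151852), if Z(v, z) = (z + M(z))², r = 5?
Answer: 26206532856 - 28461323520*I*√37 ≈ 2.6207e+10 - 1.7312e+11*I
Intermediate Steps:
M(k) = 15*√k (M(k) = 3*(5*√k) = 15*√k)
Z(v, z) = (z + 15*√z)²
(289403 + 111235)*(Z(28, -592) - 151852) = (289403 + 111235)*((-592 + 15*√(-592))² - 151852) = 400638*((-592 + 15*(4*I*√37))² - 151852) = 400638*((-592 + 60*I*√37)² - 151852) = 400638*(-151852 + (-592 + 60*I*√37)²) = -60837681576 + 400638*(-592 + 60*I*√37)²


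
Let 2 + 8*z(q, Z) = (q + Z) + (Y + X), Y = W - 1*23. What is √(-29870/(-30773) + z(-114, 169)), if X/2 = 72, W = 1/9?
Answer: √3100190865326/369276 ≈ 4.7681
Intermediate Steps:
W = ⅑ ≈ 0.11111
X = 144 (X = 2*72 = 144)
Y = -206/9 (Y = ⅑ - 1*23 = ⅑ - 23 = -206/9 ≈ -22.889)
z(q, Z) = 134/9 + Z/8 + q/8 (z(q, Z) = -¼ + ((q + Z) + (-206/9 + 144))/8 = -¼ + ((Z + q) + 1090/9)/8 = -¼ + (1090/9 + Z + q)/8 = -¼ + (545/36 + Z/8 + q/8) = 134/9 + Z/8 + q/8)
√(-29870/(-30773) + z(-114, 169)) = √(-29870/(-30773) + (134/9 + (⅛)*169 + (⅛)*(-114))) = √(-29870*(-1/30773) + (134/9 + 169/8 - 57/4)) = √(29870/30773 + 1567/72) = √(50371931/2215656) = √3100190865326/369276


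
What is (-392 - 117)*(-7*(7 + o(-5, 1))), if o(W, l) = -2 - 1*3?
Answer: 7126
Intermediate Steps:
o(W, l) = -5 (o(W, l) = -2 - 3 = -5)
(-392 - 117)*(-7*(7 + o(-5, 1))) = (-392 - 117)*(-7*(7 - 5)) = -(-3563)*2 = -509*(-14) = 7126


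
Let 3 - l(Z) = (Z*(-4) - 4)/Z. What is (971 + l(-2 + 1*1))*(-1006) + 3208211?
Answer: 2228367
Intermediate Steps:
l(Z) = 3 - (-4 - 4*Z)/Z (l(Z) = 3 - (Z*(-4) - 4)/Z = 3 - (-4*Z - 4)/Z = 3 - (-4 - 4*Z)/Z)
(971 + l(-2 + 1*1))*(-1006) + 3208211 = (971 + (7 + 4/(-2 + 1*1)))*(-1006) + 3208211 = (971 + (7 + 4/(-2 + 1)))*(-1006) + 3208211 = (971 + (7 + 4/(-1)))*(-1006) + 3208211 = (971 + (7 + 4*(-1)))*(-1006) + 3208211 = (971 + (7 - 4))*(-1006) + 3208211 = (971 + 3)*(-1006) + 3208211 = 974*(-1006) + 3208211 = -979844 + 3208211 = 2228367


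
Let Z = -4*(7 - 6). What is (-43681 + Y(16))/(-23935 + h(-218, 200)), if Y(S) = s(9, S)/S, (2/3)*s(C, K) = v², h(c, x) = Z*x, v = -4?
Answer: 87359/49470 ≈ 1.7659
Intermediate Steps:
Z = -4 (Z = -4*1 = -4)
h(c, x) = -4*x
s(C, K) = 24 (s(C, K) = (3/2)*(-4)² = (3/2)*16 = 24)
Y(S) = 24/S
(-43681 + Y(16))/(-23935 + h(-218, 200)) = (-43681 + 24/16)/(-23935 - 4*200) = (-43681 + 24*(1/16))/(-23935 - 800) = (-43681 + 3/2)/(-24735) = -87359/2*(-1/24735) = 87359/49470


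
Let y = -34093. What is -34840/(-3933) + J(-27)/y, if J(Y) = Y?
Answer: 1187906311/134087769 ≈ 8.8592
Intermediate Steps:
-34840/(-3933) + J(-27)/y = -34840/(-3933) - 27/(-34093) = -34840*(-1/3933) - 27*(-1/34093) = 34840/3933 + 27/34093 = 1187906311/134087769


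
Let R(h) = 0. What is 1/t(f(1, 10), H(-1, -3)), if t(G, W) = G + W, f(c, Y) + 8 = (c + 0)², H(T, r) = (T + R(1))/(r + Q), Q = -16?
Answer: -19/132 ≈ -0.14394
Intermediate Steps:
H(T, r) = T/(-16 + r) (H(T, r) = (T + 0)/(r - 16) = T/(-16 + r))
f(c, Y) = -8 + c² (f(c, Y) = -8 + (c + 0)² = -8 + c²)
1/t(f(1, 10), H(-1, -3)) = 1/((-8 + 1²) - 1/(-16 - 3)) = 1/((-8 + 1) - 1/(-19)) = 1/(-7 - 1*(-1/19)) = 1/(-7 + 1/19) = 1/(-132/19) = -19/132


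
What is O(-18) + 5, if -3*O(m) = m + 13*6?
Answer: -15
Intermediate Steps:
O(m) = -26 - m/3 (O(m) = -(m + 13*6)/3 = -(m + 78)/3 = -(78 + m)/3 = -26 - m/3)
O(-18) + 5 = (-26 - 1/3*(-18)) + 5 = (-26 + 6) + 5 = -20 + 5 = -15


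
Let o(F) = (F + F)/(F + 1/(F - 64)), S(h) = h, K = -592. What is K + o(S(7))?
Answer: -117409/199 ≈ -590.00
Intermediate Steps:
o(F) = 2*F/(F + 1/(-64 + F)) (o(F) = (2*F)/(F + 1/(-64 + F)) = 2*F/(F + 1/(-64 + F)))
K + o(S(7)) = -592 + 2*7*(-64 + 7)/(1 + 7² - 64*7) = -592 + 2*7*(-57)/(1 + 49 - 448) = -592 + 2*7*(-57)/(-398) = -592 + 2*7*(-1/398)*(-57) = -592 + 399/199 = -117409/199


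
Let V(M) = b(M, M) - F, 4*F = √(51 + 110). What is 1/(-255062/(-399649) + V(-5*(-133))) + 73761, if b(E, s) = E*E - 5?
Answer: 36862285113198939185227986271/499753055301159695348063 + 638877292804*√161/499753055301159695348063 ≈ 73761.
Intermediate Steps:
b(E, s) = -5 + E² (b(E, s) = E² - 5 = -5 + E²)
F = √161/4 (F = √(51 + 110)/4 = √161/4 ≈ 3.1721)
V(M) = -5 + M² - √161/4 (V(M) = (-5 + M²) - √161/4 = -5 + M² - √161/4)
1/(-255062/(-399649) + V(-5*(-133))) + 73761 = 1/(-255062/(-399649) + (-5 + (-5*(-133))² - √161/4)) + 73761 = 1/(-255062*(-1/399649) + (-5 + 665² - √161/4)) + 73761 = 1/(255062/399649 + (-5 + 442225 - √161/4)) + 73761 = 1/(255062/399649 + (442220 - √161/4)) + 73761 = 1/(176733035842/399649 - √161/4) + 73761 = 73761 + 1/(176733035842/399649 - √161/4)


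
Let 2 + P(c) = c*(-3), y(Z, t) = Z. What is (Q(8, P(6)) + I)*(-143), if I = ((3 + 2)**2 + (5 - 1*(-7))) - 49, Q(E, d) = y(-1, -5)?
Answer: 1859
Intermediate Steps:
P(c) = -2 - 3*c (P(c) = -2 + c*(-3) = -2 - 3*c)
Q(E, d) = -1
I = -12 (I = (5**2 + (5 + 7)) - 49 = (25 + 12) - 49 = 37 - 49 = -12)
(Q(8, P(6)) + I)*(-143) = (-1 - 12)*(-143) = -13*(-143) = 1859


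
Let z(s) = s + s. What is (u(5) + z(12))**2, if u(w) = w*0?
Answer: 576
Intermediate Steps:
u(w) = 0
z(s) = 2*s
(u(5) + z(12))**2 = (0 + 2*12)**2 = (0 + 24)**2 = 24**2 = 576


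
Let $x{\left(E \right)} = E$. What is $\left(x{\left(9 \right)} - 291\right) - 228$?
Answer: $-510$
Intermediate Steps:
$\left(x{\left(9 \right)} - 291\right) - 228 = \left(9 - 291\right) - 228 = -282 - 228 = -510$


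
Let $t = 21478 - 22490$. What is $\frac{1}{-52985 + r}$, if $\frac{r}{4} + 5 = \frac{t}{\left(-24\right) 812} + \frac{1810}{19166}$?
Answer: $- \frac{1667442}{88381786973} \approx -1.8866 \cdot 10^{-5}$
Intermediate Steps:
$t = -1012$ ($t = 21478 - 22490 = -1012$)
$r = - \frac{32372603}{1667442}$ ($r = -20 + 4 \left(- \frac{1012}{\left(-24\right) 812} + \frac{1810}{19166}\right) = -20 + 4 \left(- \frac{1012}{-19488} + 1810 \cdot \frac{1}{19166}\right) = -20 + 4 \left(\left(-1012\right) \left(- \frac{1}{19488}\right) + \frac{905}{9583}\right) = -20 + 4 \left(\frac{253}{4872} + \frac{905}{9583}\right) = -20 + 4 \cdot \frac{976237}{6669768} = -20 + \frac{976237}{1667442} = - \frac{32372603}{1667442} \approx -19.415$)
$\frac{1}{-52985 + r} = \frac{1}{-52985 - \frac{32372603}{1667442}} = \frac{1}{- \frac{88381786973}{1667442}} = - \frac{1667442}{88381786973}$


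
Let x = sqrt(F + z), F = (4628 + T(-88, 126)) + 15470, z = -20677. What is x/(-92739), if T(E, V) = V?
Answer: -I*sqrt(453)/92739 ≈ -0.0002295*I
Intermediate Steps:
F = 20224 (F = (4628 + 126) + 15470 = 4754 + 15470 = 20224)
x = I*sqrt(453) (x = sqrt(20224 - 20677) = sqrt(-453) = I*sqrt(453) ≈ 21.284*I)
x/(-92739) = (I*sqrt(453))/(-92739) = (I*sqrt(453))*(-1/92739) = -I*sqrt(453)/92739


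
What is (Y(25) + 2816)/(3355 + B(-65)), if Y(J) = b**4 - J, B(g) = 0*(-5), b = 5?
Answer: 56/55 ≈ 1.0182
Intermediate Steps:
B(g) = 0
Y(J) = 625 - J (Y(J) = 5**4 - J = 625 - J)
(Y(25) + 2816)/(3355 + B(-65)) = ((625 - 1*25) + 2816)/(3355 + 0) = ((625 - 25) + 2816)/3355 = (600 + 2816)*(1/3355) = 3416*(1/3355) = 56/55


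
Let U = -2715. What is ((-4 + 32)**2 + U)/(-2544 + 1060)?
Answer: 1931/1484 ≈ 1.3012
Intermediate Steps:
((-4 + 32)**2 + U)/(-2544 + 1060) = ((-4 + 32)**2 - 2715)/(-2544 + 1060) = (28**2 - 2715)/(-1484) = (784 - 2715)*(-1/1484) = -1931*(-1/1484) = 1931/1484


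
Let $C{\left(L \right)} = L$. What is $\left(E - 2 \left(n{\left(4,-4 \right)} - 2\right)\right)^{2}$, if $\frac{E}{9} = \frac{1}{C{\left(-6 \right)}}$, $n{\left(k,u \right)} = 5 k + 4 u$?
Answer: $\frac{121}{4} \approx 30.25$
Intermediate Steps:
$n{\left(k,u \right)} = 4 u + 5 k$
$E = - \frac{3}{2}$ ($E = \frac{9}{-6} = 9 \left(- \frac{1}{6}\right) = - \frac{3}{2} \approx -1.5$)
$\left(E - 2 \left(n{\left(4,-4 \right)} - 2\right)\right)^{2} = \left(- \frac{3}{2} - 2 \left(\left(4 \left(-4\right) + 5 \cdot 4\right) - 2\right)\right)^{2} = \left(- \frac{3}{2} - 2 \left(\left(-16 + 20\right) - 2\right)\right)^{2} = \left(- \frac{3}{2} - 2 \left(4 - 2\right)\right)^{2} = \left(- \frac{3}{2} - 4\right)^{2} = \left(- \frac{11}{2}\right)^{2} = \frac{121}{4}$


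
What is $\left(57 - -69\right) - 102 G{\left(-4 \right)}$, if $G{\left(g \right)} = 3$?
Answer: $-180$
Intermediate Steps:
$\left(57 - -69\right) - 102 G{\left(-4 \right)} = \left(57 - -69\right) - 306 = \left(57 + 69\right) - 306 = 126 - 306 = -180$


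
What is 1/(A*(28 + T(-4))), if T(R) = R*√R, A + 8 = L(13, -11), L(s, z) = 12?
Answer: 7/848 + I/424 ≈ 0.0082547 + 0.0023585*I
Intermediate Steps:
A = 4 (A = -8 + 12 = 4)
T(R) = R^(3/2)
1/(A*(28 + T(-4))) = 1/(4*(28 + (-4)^(3/2))) = 1/(4*(28 - 8*I)) = 1/(112 - 32*I) = (112 + 32*I)/13568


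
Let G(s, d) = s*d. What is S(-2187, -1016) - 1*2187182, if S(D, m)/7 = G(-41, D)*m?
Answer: -639898886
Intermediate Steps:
G(s, d) = d*s
S(D, m) = -287*D*m (S(D, m) = 7*((D*(-41))*m) = 7*((-41*D)*m) = 7*(-41*D*m) = -287*D*m)
S(-2187, -1016) - 1*2187182 = -287*(-2187)*(-1016) - 1*2187182 = -637711704 - 2187182 = -639898886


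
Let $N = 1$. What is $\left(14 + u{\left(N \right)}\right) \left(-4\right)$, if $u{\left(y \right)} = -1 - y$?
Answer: $-48$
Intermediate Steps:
$\left(14 + u{\left(N \right)}\right) \left(-4\right) = \left(14 - 2\right) \left(-4\right) = 12 \left(-4\right) = -48$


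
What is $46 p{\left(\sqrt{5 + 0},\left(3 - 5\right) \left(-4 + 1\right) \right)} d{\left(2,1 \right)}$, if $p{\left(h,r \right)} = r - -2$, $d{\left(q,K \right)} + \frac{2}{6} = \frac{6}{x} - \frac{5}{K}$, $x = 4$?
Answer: $- \frac{4232}{3} \approx -1410.7$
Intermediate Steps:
$d{\left(q,K \right)} = \frac{7}{6} - \frac{5}{K}$ ($d{\left(q,K \right)} = - \frac{1}{3} + \left(\frac{6}{4} - \frac{5}{K}\right) = - \frac{1}{3} + \left(6 \cdot \frac{1}{4} - \frac{5}{K}\right) = - \frac{1}{3} + \left(\frac{3}{2} - \frac{5}{K}\right) = \frac{7}{6} - \frac{5}{K}$)
$p{\left(h,r \right)} = 2 + r$ ($p{\left(h,r \right)} = r + 2 = 2 + r$)
$46 p{\left(\sqrt{5 + 0},\left(3 - 5\right) \left(-4 + 1\right) \right)} d{\left(2,1 \right)} = 46 \left(2 + \left(3 - 5\right) \left(-4 + 1\right)\right) \left(\frac{7}{6} - \frac{5}{1}\right) = 46 \left(2 - -6\right) \left(\frac{7}{6} - 5\right) = 46 \left(2 + 6\right) \left(\frac{7}{6} - 5\right) = 46 \cdot 8 \left(- \frac{23}{6}\right) = 368 \left(- \frac{23}{6}\right) = - \frac{4232}{3}$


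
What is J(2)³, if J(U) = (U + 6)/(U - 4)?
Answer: -64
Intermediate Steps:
J(U) = (6 + U)/(-4 + U)
J(2)³ = ((6 + 2)/(-4 + 2))³ = (8/(-2))³ = (-½*8)³ = (-4)³ = -64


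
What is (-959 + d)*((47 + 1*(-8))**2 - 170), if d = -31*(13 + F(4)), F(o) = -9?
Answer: -1463133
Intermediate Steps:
d = -124 (d = -31*(13 - 9) = -31*4 = -124)
(-959 + d)*((47 + 1*(-8))**2 - 170) = (-959 - 124)*((47 + 1*(-8))**2 - 170) = -1083*((47 - 8)**2 - 170) = -1083*(39**2 - 170) = -1083*(1521 - 170) = -1083*1351 = -1463133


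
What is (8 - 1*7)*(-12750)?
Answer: -12750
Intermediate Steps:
(8 - 1*7)*(-12750) = (8 - 7)*(-12750) = 1*(-12750) = -12750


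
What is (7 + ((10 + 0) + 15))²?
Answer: 1024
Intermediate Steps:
(7 + ((10 + 0) + 15))² = (7 + (10 + 15))² = (7 + 25)² = 32² = 1024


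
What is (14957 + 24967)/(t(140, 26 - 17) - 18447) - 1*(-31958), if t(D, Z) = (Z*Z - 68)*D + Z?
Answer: 265519060/8309 ≈ 31956.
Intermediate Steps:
t(D, Z) = Z + D*(-68 + Z²) (t(D, Z) = (Z² - 68)*D + Z = (-68 + Z²)*D + Z = D*(-68 + Z²) + Z = Z + D*(-68 + Z²))
(14957 + 24967)/(t(140, 26 - 17) - 18447) - 1*(-31958) = (14957 + 24967)/(((26 - 17) - 68*140 + 140*(26 - 17)²) - 18447) - 1*(-31958) = 39924/((9 - 9520 + 140*9²) - 18447) + 31958 = 39924/((9 - 9520 + 140*81) - 18447) + 31958 = 39924/((9 - 9520 + 11340) - 18447) + 31958 = 39924/(1829 - 18447) + 31958 = 39924/(-16618) + 31958 = 39924*(-1/16618) + 31958 = -19962/8309 + 31958 = 265519060/8309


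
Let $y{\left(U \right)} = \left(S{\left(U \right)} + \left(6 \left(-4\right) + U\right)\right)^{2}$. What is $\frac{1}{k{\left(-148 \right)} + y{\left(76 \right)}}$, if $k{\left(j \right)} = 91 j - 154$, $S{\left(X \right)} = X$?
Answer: $\frac{1}{2762} \approx 0.00036206$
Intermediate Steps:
$k{\left(j \right)} = -154 + 91 j$
$y{\left(U \right)} = \left(-24 + 2 U\right)^{2}$ ($y{\left(U \right)} = \left(U + \left(6 \left(-4\right) + U\right)\right)^{2} = \left(U + \left(-24 + U\right)\right)^{2} = \left(-24 + 2 U\right)^{2}$)
$\frac{1}{k{\left(-148 \right)} + y{\left(76 \right)}} = \frac{1}{\left(-154 + 91 \left(-148\right)\right) + 4 \left(-12 + 76\right)^{2}} = \frac{1}{\left(-154 - 13468\right) + 4 \cdot 64^{2}} = \frac{1}{-13622 + 4 \cdot 4096} = \frac{1}{-13622 + 16384} = \frac{1}{2762}$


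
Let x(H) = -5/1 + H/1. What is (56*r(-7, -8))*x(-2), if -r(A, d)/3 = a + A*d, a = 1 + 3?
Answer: 70560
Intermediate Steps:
a = 4
x(H) = -5 + H (x(H) = -5*1 + H*1 = -5 + H)
r(A, d) = -12 - 3*A*d (r(A, d) = -3*(4 + A*d) = -12 - 3*A*d)
(56*r(-7, -8))*x(-2) = (56*(-12 - 3*(-7)*(-8)))*(-5 - 2) = (56*(-12 - 168))*(-7) = (56*(-180))*(-7) = -10080*(-7) = 70560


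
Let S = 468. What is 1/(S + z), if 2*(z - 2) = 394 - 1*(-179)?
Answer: 2/1513 ≈ 0.0013219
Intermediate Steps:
z = 577/2 (z = 2 + (394 - 1*(-179))/2 = 2 + (394 + 179)/2 = 2 + (½)*573 = 2 + 573/2 = 577/2 ≈ 288.50)
1/(S + z) = 1/(468 + 577/2) = 1/(1513/2) = 2/1513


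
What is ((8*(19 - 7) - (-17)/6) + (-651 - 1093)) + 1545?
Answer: -601/6 ≈ -100.17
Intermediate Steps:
((8*(19 - 7) - (-17)/6) + (-651 - 1093)) + 1545 = ((8*12 - (-17)/6) - 1744) + 1545 = ((96 - 1*(-17/6)) - 1744) + 1545 = ((96 + 17/6) - 1744) + 1545 = (593/6 - 1744) + 1545 = -9871/6 + 1545 = -601/6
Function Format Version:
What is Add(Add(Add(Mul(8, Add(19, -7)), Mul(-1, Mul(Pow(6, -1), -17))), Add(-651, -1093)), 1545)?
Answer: Rational(-601, 6) ≈ -100.17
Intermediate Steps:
Add(Add(Add(Mul(8, Add(19, -7)), Mul(-1, Mul(Pow(6, -1), -17))), Add(-651, -1093)), 1545) = Add(Add(Add(Mul(8, 12), Mul(-1, Mul(Rational(1, 6), -17))), -1744), 1545) = Add(Add(Add(96, Mul(-1, Rational(-17, 6))), -1744), 1545) = Add(Add(Add(96, Rational(17, 6)), -1744), 1545) = Add(Add(Rational(593, 6), -1744), 1545) = Add(Rational(-9871, 6), 1545) = Rational(-601, 6)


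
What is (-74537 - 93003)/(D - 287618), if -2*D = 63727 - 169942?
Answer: 335080/469021 ≈ 0.71442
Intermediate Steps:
D = 106215/2 (D = -(63727 - 169942)/2 = -1/2*(-106215) = 106215/2 ≈ 53108.)
(-74537 - 93003)/(D - 287618) = (-74537 - 93003)/(106215/2 - 287618) = -167540/(-469021/2) = -167540*(-2/469021) = 335080/469021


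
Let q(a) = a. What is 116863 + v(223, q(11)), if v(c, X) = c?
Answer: 117086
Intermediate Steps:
116863 + v(223, q(11)) = 116863 + 223 = 117086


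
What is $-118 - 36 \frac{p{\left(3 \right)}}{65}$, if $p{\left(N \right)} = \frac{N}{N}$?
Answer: $- \frac{7706}{65} \approx -118.55$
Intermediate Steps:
$p{\left(N \right)} = 1$
$-118 - 36 \frac{p{\left(3 \right)}}{65} = -118 - 36 \cdot 1 \cdot \frac{1}{65} = -118 - \frac{36}{65} = - \frac{7706}{65}$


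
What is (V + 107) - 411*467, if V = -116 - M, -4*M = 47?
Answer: -767737/4 ≈ -1.9193e+5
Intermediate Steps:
M = -47/4 (M = -¼*47 = -47/4 ≈ -11.750)
V = -417/4 (V = -116 - 1*(-47/4) = -116 + 47/4 = -417/4 ≈ -104.25)
(V + 107) - 411*467 = (-417/4 + 107) - 411*467 = 11/4 - 191937 = -767737/4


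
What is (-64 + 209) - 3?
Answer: 142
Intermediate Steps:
(-64 + 209) - 3 = 145 - 3 = 142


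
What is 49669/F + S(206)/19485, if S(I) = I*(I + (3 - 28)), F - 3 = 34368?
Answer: 249928619/74413215 ≈ 3.3587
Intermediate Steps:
F = 34371 (F = 3 + 34368 = 34371)
S(I) = I*(-25 + I) (S(I) = I*(I - 25) = I*(-25 + I))
49669/F + S(206)/19485 = 49669/34371 + (206*(-25 + 206))/19485 = 49669*(1/34371) + (206*181)*(1/19485) = 49669/34371 + 37286*(1/19485) = 49669/34371 + 37286/19485 = 249928619/74413215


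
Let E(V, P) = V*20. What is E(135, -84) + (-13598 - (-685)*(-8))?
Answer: -16378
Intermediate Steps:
E(V, P) = 20*V
E(135, -84) + (-13598 - (-685)*(-8)) = 20*135 + (-13598 - (-685)*(-8)) = 2700 + (-13598 - 1*5480) = 2700 + (-13598 - 5480) = 2700 - 19078 = -16378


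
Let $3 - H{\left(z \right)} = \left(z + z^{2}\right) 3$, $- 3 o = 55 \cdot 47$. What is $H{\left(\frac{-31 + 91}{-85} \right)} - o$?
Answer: $\frac{750206}{867} \approx 865.29$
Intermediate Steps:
$o = - \frac{2585}{3}$ ($o = - \frac{55 \cdot 47}{3} = \left(- \frac{1}{3}\right) 2585 = - \frac{2585}{3} \approx -861.67$)
$H{\left(z \right)} = 3 - 3 z - 3 z^{2}$ ($H{\left(z \right)} = 3 - \left(z + z^{2}\right) 3 = 3 - \left(3 z + 3 z^{2}\right) = 3 - 3 z - 3 z^{2}$)
$H{\left(\frac{-31 + 91}{-85} \right)} - o = \left(3 - 3 \frac{-31 + 91}{-85} - 3 \left(\frac{-31 + 91}{-85}\right)^{2}\right) - - \frac{2585}{3} = \left(3 - 3 \cdot 60 \left(- \frac{1}{85}\right) - 3 \left(60 \left(- \frac{1}{85}\right)\right)^{2}\right) + \frac{2585}{3} = \left(3 - - \frac{36}{17} - 3 \left(- \frac{12}{17}\right)^{2}\right) + \frac{2585}{3} = \left(3 + \frac{36}{17} - \frac{432}{289}\right) + \frac{2585}{3} = \frac{1047}{289} + \frac{2585}{3} = \frac{750206}{867}$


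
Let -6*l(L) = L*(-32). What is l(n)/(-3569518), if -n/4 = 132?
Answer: 1408/1784759 ≈ 0.00078890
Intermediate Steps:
n = -528 (n = -4*132 = -528)
l(L) = 16*L/3 (l(L) = -L*(-32)/6 = -(-16)*L/3 = 16*L/3)
l(n)/(-3569518) = ((16/3)*(-528))/(-3569518) = -2816*(-1/3569518) = 1408/1784759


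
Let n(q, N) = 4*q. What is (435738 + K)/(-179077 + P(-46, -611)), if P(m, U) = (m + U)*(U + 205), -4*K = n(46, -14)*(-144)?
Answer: 442362/87665 ≈ 5.0461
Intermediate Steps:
K = 6624 (K = -4*46*(-144)/4 = -46*(-144) = -1/4*(-26496) = 6624)
P(m, U) = (205 + U)*(U + m) (P(m, U) = (U + m)*(205 + U) = (205 + U)*(U + m))
(435738 + K)/(-179077 + P(-46, -611)) = (435738 + 6624)/(-179077 + ((-611)**2 + 205*(-611) + 205*(-46) - 611*(-46))) = 442362/(-179077 + (373321 - 125255 - 9430 + 28106)) = 442362/(-179077 + 266742) = 442362/87665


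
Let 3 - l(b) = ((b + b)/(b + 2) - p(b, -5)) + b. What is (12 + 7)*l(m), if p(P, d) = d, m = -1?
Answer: 19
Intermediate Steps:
l(b) = -2 - b - 2*b/(2 + b) (l(b) = 3 - (((b + b)/(b + 2) - 1*(-5)) + b) = 3 - (((2*b)/(2 + b) + 5) + b) = 3 - ((2*b/(2 + b) + 5) + b) = 3 - ((5 + 2*b/(2 + b)) + b) = 3 - (5 + b + 2*b/(2 + b)) = 3 + (-5 - b - 2*b/(2 + b)) = -2 - b - 2*b/(2 + b))
(12 + 7)*l(m) = (12 + 7)*((-4 - 1*(-1)² - 6*(-1))/(2 - 1)) = 19*((-4 - 1*1 + 6)/1) = 19*(1*(-4 - 1 + 6)) = 19*(1*1) = 19*1 = 19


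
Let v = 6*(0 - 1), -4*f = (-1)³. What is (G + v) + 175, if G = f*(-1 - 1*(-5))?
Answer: 170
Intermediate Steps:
f = ¼ (f = -¼*(-1)³ = -¼*(-1) = ¼ ≈ 0.25000)
G = 1 (G = (-1 - 1*(-5))/4 = (-1 + 5)/4 = (¼)*4 = 1)
v = -6 (v = 6*(-1) = -6)
(G + v) + 175 = (1 - 6) + 175 = -5 + 175 = 170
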